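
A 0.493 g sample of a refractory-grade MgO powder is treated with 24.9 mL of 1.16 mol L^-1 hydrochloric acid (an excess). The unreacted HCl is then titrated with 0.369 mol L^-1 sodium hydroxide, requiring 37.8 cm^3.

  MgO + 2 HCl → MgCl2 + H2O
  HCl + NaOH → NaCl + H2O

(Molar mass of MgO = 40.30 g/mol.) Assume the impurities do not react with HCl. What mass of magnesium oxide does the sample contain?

n(HCl) added = 0.0249 × 1.16 = 0.0289 mol
n(NaOH) used in back-titration = 0.0378 × 0.369 = 0.0139 mol
n(HCl) left over = 0.0139 mol (1:1 ratio)
n(HCl) consumed by analyte = 0.0289 − 0.0139 = 0.0149 mol
From the 1:2 ratio, n(MgO) = 1/2 × 0.0149 = 7.47 × 10^-3 mol
mass of MgO = 7.47 × 10^-3 × 40.30 = 0.301 g

0.301 g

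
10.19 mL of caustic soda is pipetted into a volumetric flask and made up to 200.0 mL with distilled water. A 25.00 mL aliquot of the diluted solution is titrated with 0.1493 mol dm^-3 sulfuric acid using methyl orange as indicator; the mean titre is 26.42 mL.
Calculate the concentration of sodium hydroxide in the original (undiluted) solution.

2 NaOH + H2SO4 → Na2SO4 + 2 H2O
n(H2SO4) = 0.02642 × 0.1493 = 3.945 × 10^-3 mol
From the 2:1 ratio, n(NaOH) in the aliquot = 2/1 × 3.945 × 10^-3 = 7.889 × 10^-3 mol
[NaOH]_dilute = 7.889 × 10^-3 / 0.02500 = 0.3156 mol/L
Dilution factor = 200.0 / 10.19 = 19.63
[NaOH]_stock = 0.3156 × 19.63 = 6.194 mol/L

6.194 mol/L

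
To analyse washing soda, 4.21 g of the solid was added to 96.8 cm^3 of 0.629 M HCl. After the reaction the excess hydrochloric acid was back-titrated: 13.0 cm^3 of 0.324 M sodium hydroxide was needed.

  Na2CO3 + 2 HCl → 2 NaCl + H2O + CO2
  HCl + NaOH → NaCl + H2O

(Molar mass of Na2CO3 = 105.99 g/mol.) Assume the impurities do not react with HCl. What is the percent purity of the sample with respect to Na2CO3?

71.3 %

n(HCl) added = 0.0968 × 0.629 = 0.0609 mol
n(NaOH) used in back-titration = 0.0130 × 0.324 = 4.21 × 10^-3 mol
n(HCl) left over = 4.21 × 10^-3 mol (1:1 ratio)
n(HCl) consumed by analyte = 0.0609 − 4.21 × 10^-3 = 0.0567 mol
From the 1:2 ratio, n(Na2CO3) = 1/2 × 0.0567 = 0.0283 mol
mass of Na2CO3 = 0.0283 × 105.99 = 3.00 g
% Na2CO3 = 3.00 / 4.21 × 100 = 71.3 %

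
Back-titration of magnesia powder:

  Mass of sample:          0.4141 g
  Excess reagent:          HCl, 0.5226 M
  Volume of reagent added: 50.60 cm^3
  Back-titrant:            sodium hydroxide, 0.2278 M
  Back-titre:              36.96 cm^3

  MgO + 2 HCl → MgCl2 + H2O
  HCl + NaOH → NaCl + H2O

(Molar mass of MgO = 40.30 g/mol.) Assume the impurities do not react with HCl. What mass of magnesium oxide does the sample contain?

n(HCl) added = 0.05060 × 0.5226 = 0.02644 mol
n(NaOH) used in back-titration = 0.03696 × 0.2278 = 8.419 × 10^-3 mol
n(HCl) left over = 8.419 × 10^-3 mol (1:1 ratio)
n(HCl) consumed by analyte = 0.02644 − 8.419 × 10^-3 = 0.01802 mol
From the 1:2 ratio, n(MgO) = 1/2 × 0.01802 = 9.012 × 10^-3 mol
mass of MgO = 9.012 × 10^-3 × 40.30 = 0.3632 g

0.3632 g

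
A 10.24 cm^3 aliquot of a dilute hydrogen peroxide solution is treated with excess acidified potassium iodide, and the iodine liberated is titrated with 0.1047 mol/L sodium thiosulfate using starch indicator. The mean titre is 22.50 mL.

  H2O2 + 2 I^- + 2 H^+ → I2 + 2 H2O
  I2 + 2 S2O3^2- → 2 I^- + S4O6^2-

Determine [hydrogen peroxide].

0.1150 mol/L

n(S2O3^2-) = 0.02250 × 0.1047 = 2.356 × 10^-3 mol
n(I2) = n(S2O3^2-)/2 = 1.178 × 10^-3 mol
n(H2O2) in the aliquot = 1.178 × 10^-3 mol (1:1 ratio)
[H2O2] = 1.178 × 10^-3 / 0.01024 = 0.1150 mol/L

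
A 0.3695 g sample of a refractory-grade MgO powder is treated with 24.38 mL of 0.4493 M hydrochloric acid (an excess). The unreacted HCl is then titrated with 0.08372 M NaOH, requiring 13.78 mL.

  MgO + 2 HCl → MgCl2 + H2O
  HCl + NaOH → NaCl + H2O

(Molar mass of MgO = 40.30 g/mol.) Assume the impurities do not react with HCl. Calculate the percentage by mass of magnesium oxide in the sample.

53.44 %

n(HCl) added = 0.02438 × 0.4493 = 0.01095 mol
n(NaOH) used in back-titration = 0.01378 × 0.08372 = 1.154 × 10^-3 mol
n(HCl) left over = 1.154 × 10^-3 mol (1:1 ratio)
n(HCl) consumed by analyte = 0.01095 − 1.154 × 10^-3 = 9.800 × 10^-3 mol
From the 1:2 ratio, n(MgO) = 1/2 × 9.800 × 10^-3 = 4.900 × 10^-3 mol
mass of MgO = 4.900 × 10^-3 × 40.30 = 0.1975 g
% MgO = 0.1975 / 0.3695 × 100 = 53.44 %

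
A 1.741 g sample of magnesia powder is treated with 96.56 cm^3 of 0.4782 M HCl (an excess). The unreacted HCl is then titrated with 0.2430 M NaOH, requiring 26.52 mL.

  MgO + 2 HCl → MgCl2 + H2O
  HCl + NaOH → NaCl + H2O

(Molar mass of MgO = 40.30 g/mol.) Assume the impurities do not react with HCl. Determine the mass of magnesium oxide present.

0.8006 g

n(HCl) added = 0.09656 × 0.4782 = 0.04617 mol
n(NaOH) used in back-titration = 0.02652 × 0.2430 = 6.444 × 10^-3 mol
n(HCl) left over = 6.444 × 10^-3 mol (1:1 ratio)
n(HCl) consumed by analyte = 0.04617 − 6.444 × 10^-3 = 0.03973 mol
From the 1:2 ratio, n(MgO) = 1/2 × 0.03973 = 0.01987 mol
mass of MgO = 0.01987 × 40.30 = 0.8006 g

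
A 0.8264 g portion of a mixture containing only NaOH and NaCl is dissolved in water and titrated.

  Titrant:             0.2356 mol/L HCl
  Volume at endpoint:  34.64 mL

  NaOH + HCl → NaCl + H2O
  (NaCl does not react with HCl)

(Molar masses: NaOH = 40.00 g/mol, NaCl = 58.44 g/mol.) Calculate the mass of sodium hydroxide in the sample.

n(HCl) = 0.03464 × 0.2356 = 8.161 × 10^-3 mol
Let x = n(NaOH), y = n(NaCl).
Titrant: 1x = 8.161 × 10^-3;  mass: 40.00x + 58.44y = 0.8264
Solving, x = 8.161 × 10^-3 mol, y = 8.555 × 10^-3 mol
mass of NaOH = 8.161 × 10^-3 × 40.00 = 0.3264 g

0.3264 g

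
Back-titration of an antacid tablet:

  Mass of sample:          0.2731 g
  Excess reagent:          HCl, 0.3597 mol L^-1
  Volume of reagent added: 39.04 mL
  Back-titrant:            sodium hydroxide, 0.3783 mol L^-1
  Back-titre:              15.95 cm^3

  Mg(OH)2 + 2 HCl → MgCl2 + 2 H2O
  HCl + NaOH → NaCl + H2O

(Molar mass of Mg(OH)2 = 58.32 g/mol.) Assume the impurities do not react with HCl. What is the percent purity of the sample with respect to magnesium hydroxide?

n(HCl) added = 0.03904 × 0.3597 = 0.01404 mol
n(NaOH) used in back-titration = 0.01595 × 0.3783 = 6.034 × 10^-3 mol
n(HCl) left over = 6.034 × 10^-3 mol (1:1 ratio)
n(HCl) consumed by analyte = 0.01404 − 6.034 × 10^-3 = 8.009 × 10^-3 mol
From the 1:2 ratio, n(Mg(OH)2) = 1/2 × 8.009 × 10^-3 = 4.004 × 10^-3 mol
mass of Mg(OH)2 = 4.004 × 10^-3 × 58.32 = 0.2335 g
% Mg(OH)2 = 0.2335 / 0.2731 × 100 = 85.51 %

85.51 %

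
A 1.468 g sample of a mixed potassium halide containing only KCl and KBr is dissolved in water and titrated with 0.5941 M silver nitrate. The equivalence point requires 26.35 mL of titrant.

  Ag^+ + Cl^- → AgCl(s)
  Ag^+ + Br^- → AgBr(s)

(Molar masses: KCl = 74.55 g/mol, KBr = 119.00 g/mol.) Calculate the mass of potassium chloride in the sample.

0.6623 g

n(AgNO3) = 0.02635 × 0.5941 = 0.01565 mol
Let x = n(KCl), y = n(KBr).
Titrant: 1x + 1y = 0.01565;  mass: 74.55x + 119.00y = 1.468
Solving, x = 8.884 × 10^-3 mol, y = 6.771 × 10^-3 mol
mass of KCl = 8.884 × 10^-3 × 74.55 = 0.6623 g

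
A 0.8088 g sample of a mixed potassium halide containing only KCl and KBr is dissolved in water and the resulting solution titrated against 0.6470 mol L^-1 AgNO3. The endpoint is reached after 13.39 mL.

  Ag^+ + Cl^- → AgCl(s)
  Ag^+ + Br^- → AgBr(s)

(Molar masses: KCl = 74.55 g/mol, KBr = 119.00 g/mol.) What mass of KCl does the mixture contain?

0.3726 g

n(AgNO3) = 0.01339 × 0.6470 = 8.663 × 10^-3 mol
Let x = n(KCl), y = n(KBr).
Titrant: 1x + 1y = 8.663 × 10^-3;  mass: 74.55x + 119.00y = 0.8088
Solving, x = 4.997 × 10^-3 mol, y = 3.666 × 10^-3 mol
mass of KCl = 4.997 × 10^-3 × 74.55 = 0.3726 g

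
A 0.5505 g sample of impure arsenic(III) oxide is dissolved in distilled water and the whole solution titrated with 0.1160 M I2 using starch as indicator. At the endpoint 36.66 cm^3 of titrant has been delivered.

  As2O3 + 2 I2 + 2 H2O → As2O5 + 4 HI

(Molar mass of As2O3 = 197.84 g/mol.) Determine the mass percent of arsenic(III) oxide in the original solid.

76.41 %

n(I2) = 0.03666 L × 0.1160 mol/L = 4.253 × 10^-3 mol
From the 1:2 ratio, n(As2O3) = 1/2 × 4.253 × 10^-3 = 2.126 × 10^-3 mol
mass of As2O3 = 2.126 × 10^-3 × 197.84 g/mol = 0.4207 g
% As2O3 = 0.4207 / 0.5505 × 100 = 76.41 %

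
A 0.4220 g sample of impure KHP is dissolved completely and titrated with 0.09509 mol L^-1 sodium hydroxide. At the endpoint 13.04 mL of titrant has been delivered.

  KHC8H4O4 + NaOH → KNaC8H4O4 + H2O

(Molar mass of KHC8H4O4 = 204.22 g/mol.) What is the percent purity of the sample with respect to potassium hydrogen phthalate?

60.01 %

n(NaOH) = 0.01304 L × 0.09509 mol/L = 1.240 × 10^-3 mol
n(KHC8H4O4) = 1.240 × 10^-3 mol (1:1 ratio)
mass of KHC8H4O4 = 1.240 × 10^-3 × 204.22 g/mol = 0.2532 g
% KHC8H4O4 = 0.2532 / 0.4220 × 100 = 60.01 %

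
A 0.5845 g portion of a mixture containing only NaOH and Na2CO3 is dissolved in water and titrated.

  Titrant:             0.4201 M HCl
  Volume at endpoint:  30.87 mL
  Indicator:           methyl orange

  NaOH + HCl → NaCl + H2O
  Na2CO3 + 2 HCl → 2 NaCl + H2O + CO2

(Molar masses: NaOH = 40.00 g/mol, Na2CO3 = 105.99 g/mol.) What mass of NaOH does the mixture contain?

0.3163 g

n(HCl) = 0.03087 × 0.4201 = 0.01297 mol
Let x = n(NaOH), y = n(Na2CO3).
Titrant: 1x + 2y = 0.01297;  mass: 40.00x + 105.99y = 0.5845
Solving, x = 7.908 × 10^-3 mol, y = 2.530 × 10^-3 mol
mass of NaOH = 7.908 × 10^-3 × 40.00 = 0.3163 g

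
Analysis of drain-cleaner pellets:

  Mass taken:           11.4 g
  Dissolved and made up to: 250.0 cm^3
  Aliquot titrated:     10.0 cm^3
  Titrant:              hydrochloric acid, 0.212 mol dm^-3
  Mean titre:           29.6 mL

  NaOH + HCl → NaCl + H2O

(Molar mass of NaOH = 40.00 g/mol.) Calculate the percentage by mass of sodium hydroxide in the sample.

55.0 %

n(HCl) per titration = 0.0296 × 0.212 = 6.28 × 10^-3 mol
n(NaOH) in each aliquot = 6.28 × 10^-3 mol (1:1 ratio)
n(NaOH) in the whole flask = 6.28 × 10^-3 × 250.0/10.0 = 0.157 mol
mass of NaOH = 0.157 × 40.00 = 6.28 g
% NaOH = 6.28 / 11.4 × 100 = 55.0 %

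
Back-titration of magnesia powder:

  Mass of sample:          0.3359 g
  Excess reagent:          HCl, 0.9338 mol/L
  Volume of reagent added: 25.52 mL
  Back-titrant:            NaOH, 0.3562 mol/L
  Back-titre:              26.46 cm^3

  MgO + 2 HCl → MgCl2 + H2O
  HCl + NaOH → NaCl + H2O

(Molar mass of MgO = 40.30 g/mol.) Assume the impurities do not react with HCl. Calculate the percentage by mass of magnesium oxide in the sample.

n(HCl) added = 0.02552 × 0.9338 = 0.02383 mol
n(NaOH) used in back-titration = 0.02646 × 0.3562 = 9.425 × 10^-3 mol
n(HCl) left over = 9.425 × 10^-3 mol (1:1 ratio)
n(HCl) consumed by analyte = 0.02383 − 9.425 × 10^-3 = 0.01441 mol
From the 1:2 ratio, n(MgO) = 1/2 × 0.01441 = 7.203 × 10^-3 mol
mass of MgO = 7.203 × 10^-3 × 40.30 = 0.2903 g
% MgO = 0.2903 / 0.3359 × 100 = 86.42 %

86.42 %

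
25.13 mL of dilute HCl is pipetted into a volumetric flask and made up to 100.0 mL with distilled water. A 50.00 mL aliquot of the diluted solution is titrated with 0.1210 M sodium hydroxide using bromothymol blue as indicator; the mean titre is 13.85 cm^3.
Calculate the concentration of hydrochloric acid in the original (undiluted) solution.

0.1334 M

HCl + NaOH → NaCl + H2O
n(NaOH) = 0.01385 × 0.1210 = 1.676 × 10^-3 mol
n(HCl) in the aliquot = 1.676 × 10^-3 mol (1:1 ratio)
[HCl]_dilute = 1.676 × 10^-3 / 0.05000 = 0.03352 mol/L
Dilution factor = 100.0 / 25.13 = 3.979
[HCl]_stock = 0.03352 × 3.979 = 0.1334 mol/L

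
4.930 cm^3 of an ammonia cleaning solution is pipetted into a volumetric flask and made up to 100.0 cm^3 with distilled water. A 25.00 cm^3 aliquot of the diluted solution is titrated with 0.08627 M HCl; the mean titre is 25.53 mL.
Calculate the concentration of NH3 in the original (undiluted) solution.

NH3 + HCl → NH4Cl
n(HCl) = 0.02553 × 0.08627 = 2.202 × 10^-3 mol
n(NH3) in the aliquot = 2.202 × 10^-3 mol (1:1 ratio)
[NH3]_dilute = 2.202 × 10^-3 / 0.02500 = 0.08810 mol/L
Dilution factor = 100.0 / 4.930 = 20.28
[NH3]_stock = 0.08810 × 20.28 = 1.787 mol/L

1.787 M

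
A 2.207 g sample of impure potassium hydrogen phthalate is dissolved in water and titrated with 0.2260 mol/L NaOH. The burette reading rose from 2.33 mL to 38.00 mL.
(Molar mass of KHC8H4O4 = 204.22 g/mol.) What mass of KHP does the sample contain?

1.646 g

KHC8H4O4 + NaOH → KNaC8H4O4 + H2O
n(NaOH) = 0.03567 L × 0.2260 mol/L = 8.061 × 10^-3 mol
n(KHC8H4O4) = 8.061 × 10^-3 mol (1:1 ratio)
mass of KHC8H4O4 = 8.061 × 10^-3 × 204.22 g/mol = 1.646 g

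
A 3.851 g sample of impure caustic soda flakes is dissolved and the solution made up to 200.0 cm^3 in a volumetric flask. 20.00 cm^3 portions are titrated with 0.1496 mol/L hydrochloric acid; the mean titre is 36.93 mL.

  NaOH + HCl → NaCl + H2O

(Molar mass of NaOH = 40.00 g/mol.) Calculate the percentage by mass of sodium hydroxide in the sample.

57.38 %

n(HCl) per titration = 0.03693 × 0.1496 = 5.525 × 10^-3 mol
n(NaOH) in each aliquot = 5.525 × 10^-3 mol (1:1 ratio)
n(NaOH) in the whole flask = 5.525 × 10^-3 × 200.0/20.00 = 0.05525 mol
mass of NaOH = 0.05525 × 40.00 = 2.210 g
% NaOH = 2.210 / 3.851 × 100 = 57.38 %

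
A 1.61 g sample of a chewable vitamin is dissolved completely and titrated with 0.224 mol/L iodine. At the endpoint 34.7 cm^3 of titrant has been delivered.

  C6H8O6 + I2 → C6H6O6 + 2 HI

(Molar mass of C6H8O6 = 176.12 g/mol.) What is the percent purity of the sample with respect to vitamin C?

85.0 %

n(I2) = 0.0347 L × 0.224 mol/L = 7.77 × 10^-3 mol
n(C6H8O6) = 7.77 × 10^-3 mol (1:1 ratio)
mass of C6H8O6 = 7.77 × 10^-3 × 176.12 g/mol = 1.37 g
% C6H8O6 = 1.37 / 1.61 × 100 = 85.0 %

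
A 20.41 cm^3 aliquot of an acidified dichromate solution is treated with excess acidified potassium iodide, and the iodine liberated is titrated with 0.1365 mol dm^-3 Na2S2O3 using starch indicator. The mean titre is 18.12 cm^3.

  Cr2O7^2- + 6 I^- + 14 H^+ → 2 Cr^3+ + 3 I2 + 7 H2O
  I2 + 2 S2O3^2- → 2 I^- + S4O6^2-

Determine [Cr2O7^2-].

0.02020 mol/L

n(S2O3^2-) = 0.01812 × 0.1365 = 2.473 × 10^-3 mol
n(I2) = n(S2O3^2-)/2 = 1.237 × 10^-3 mol
From the 1:3 ratio, n(Cr2O7^2-) in the aliquot = 1/3 × 1.237 × 10^-3 = 4.122 × 10^-4 mol
[Cr2O7^2-] = 4.122 × 10^-4 / 0.02041 = 0.02020 mol/L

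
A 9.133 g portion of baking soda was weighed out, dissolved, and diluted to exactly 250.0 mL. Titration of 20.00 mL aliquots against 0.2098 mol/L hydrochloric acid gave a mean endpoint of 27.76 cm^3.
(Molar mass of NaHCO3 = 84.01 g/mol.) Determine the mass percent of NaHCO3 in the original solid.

66.97 %

NaHCO3 + HCl → NaCl + H2O + CO2
n(HCl) per titration = 0.02776 × 0.2098 = 5.824 × 10^-3 mol
n(NaHCO3) in each aliquot = 5.824 × 10^-3 mol (1:1 ratio)
n(NaHCO3) in the whole flask = 5.824 × 10^-3 × 250.0/20.00 = 0.07280 mol
mass of NaHCO3 = 0.07280 × 84.01 = 6.116 g
% NaHCO3 = 6.116 / 9.133 × 100 = 66.97 %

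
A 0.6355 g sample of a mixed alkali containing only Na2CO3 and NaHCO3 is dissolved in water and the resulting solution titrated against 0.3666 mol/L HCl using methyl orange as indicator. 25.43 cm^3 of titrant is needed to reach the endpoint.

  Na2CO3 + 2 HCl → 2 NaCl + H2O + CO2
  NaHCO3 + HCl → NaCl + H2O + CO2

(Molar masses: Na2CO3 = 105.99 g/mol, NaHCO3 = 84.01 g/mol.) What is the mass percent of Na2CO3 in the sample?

n(HCl) = 0.02543 × 0.3666 = 9.323 × 10^-3 mol
Let x = n(Na2CO3), y = n(NaHCO3).
Titrant: 2x + 1y = 9.323 × 10^-3;  mass: 105.99x + 84.01y = 0.6355
Solving, x = 2.381 × 10^-3 mol, y = 4.561 × 10^-3 mol
mass of Na2CO3 = 2.381 × 10^-3 × 105.99 = 0.2524 g
% Na2CO3 = 0.2524 / 0.6355 × 100 = 39.71 %

39.71 %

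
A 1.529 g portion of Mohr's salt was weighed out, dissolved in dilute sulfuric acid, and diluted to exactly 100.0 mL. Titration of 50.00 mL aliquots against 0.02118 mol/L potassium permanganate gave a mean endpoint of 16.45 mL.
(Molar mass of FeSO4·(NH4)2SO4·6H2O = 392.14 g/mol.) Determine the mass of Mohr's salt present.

1.366 g

MnO4^- + 5 Fe^2+ + 8 H^+ → Mn^2+ + 5 Fe^3+ + 4 H2O
n(KMnO4) per titration = 0.01645 × 0.02118 = 3.484 × 10^-4 mol
From the 5:1 ratio, n(FeSO4·(NH4)2SO4·6H2O) in each aliquot = 5/1 × 3.484 × 10^-4 = 1.742 × 10^-3 mol
n(FeSO4·(NH4)2SO4·6H2O) in the whole flask = 1.742 × 10^-3 × 100.0/50.00 = 3.484 × 10^-3 mol
mass of FeSO4·(NH4)2SO4·6H2O = 3.484 × 10^-3 × 392.14 = 1.366 g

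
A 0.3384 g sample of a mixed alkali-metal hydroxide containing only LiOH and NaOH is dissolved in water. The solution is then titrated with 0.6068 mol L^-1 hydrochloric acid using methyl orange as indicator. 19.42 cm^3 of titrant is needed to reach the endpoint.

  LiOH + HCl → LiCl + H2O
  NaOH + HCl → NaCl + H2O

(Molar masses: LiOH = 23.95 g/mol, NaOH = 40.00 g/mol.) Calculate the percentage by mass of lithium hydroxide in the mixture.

n(HCl) = 0.01942 × 0.6068 = 0.01178 mol
Let x = n(LiOH), y = n(NaOH).
Titrant: 1x + 1y = 0.01178;  mass: 23.95x + 40.00y = 0.3384
Solving, x = 8.284 × 10^-3 mol, y = 3.500 × 10^-3 mol
mass of LiOH = 8.284 × 10^-3 × 23.95 = 0.1984 g
% LiOH = 0.1984 / 0.3384 × 100 = 58.63 %

58.63 %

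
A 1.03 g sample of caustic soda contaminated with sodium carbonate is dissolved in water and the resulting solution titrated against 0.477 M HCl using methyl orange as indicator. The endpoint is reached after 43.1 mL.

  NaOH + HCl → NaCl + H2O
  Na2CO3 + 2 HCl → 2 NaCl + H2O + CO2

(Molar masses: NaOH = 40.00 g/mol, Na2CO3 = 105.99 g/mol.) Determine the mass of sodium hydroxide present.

0.183 g

n(HCl) = 0.0431 × 0.477 = 0.0206 mol
Let x = n(NaOH), y = n(Na2CO3).
Titrant: 1x + 2y = 0.0206;  mass: 40.00x + 105.99y = 1.03
Solving, x = 4.58 × 10^-3 mol, y = 7.99 × 10^-3 mol
mass of NaOH = 4.58 × 10^-3 × 40.00 = 0.183 g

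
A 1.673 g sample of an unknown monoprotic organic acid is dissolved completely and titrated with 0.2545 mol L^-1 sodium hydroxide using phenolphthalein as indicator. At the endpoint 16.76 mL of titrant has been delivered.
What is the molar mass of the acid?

n(NaOH) = 0.01676 L × 0.2545 mol/L = 4.265 × 10^-3 mol
n(HA) = 4.265 × 10^-3 mol (1:1 ratio)
M = m / n = 1.673 g / 4.265 × 10^-3 mol = 392.2 g/mol

392.2 g/mol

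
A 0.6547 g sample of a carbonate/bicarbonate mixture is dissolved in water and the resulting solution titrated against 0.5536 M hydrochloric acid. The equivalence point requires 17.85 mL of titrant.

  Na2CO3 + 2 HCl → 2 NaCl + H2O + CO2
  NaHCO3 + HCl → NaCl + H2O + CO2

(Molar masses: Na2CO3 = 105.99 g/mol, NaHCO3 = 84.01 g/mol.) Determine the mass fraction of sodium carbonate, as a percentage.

n(HCl) = 0.01785 × 0.5536 = 9.882 × 10^-3 mol
Let x = n(Na2CO3), y = n(NaHCO3).
Titrant: 2x + 1y = 9.882 × 10^-3;  mass: 105.99x + 84.01y = 0.6547
Solving, x = 2.829 × 10^-3 mol, y = 4.224 × 10^-3 mol
mass of Na2CO3 = 2.829 × 10^-3 × 105.99 = 0.2998 g
% Na2CO3 = 0.2998 / 0.6547 × 100 = 45.79 %

45.79 %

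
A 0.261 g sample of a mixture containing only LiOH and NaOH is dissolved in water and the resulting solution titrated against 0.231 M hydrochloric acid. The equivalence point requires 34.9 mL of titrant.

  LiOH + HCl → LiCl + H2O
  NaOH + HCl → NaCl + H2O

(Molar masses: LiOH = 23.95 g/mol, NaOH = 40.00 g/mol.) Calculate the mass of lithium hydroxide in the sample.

n(HCl) = 0.0349 × 0.231 = 8.06 × 10^-3 mol
Let x = n(LiOH), y = n(NaOH).
Titrant: 1x + 1y = 8.06 × 10^-3;  mass: 23.95x + 40.00y = 0.261
Solving, x = 3.83 × 10^-3 mol, y = 4.23 × 10^-3 mol
mass of LiOH = 3.83 × 10^-3 × 23.95 = 0.0917 g

0.0917 g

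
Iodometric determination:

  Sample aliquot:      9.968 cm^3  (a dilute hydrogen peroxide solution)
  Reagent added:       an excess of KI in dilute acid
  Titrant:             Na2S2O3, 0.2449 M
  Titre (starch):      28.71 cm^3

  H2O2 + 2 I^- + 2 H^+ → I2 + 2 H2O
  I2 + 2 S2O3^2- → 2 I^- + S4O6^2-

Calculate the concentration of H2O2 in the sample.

n(S2O3^2-) = 0.02871 × 0.2449 = 7.031 × 10^-3 mol
n(I2) = n(S2O3^2-)/2 = 3.516 × 10^-3 mol
n(H2O2) in the aliquot = 3.516 × 10^-3 mol (1:1 ratio)
[H2O2] = 3.516 × 10^-3 / 0.009968 = 0.3527 mol/L

0.3527 M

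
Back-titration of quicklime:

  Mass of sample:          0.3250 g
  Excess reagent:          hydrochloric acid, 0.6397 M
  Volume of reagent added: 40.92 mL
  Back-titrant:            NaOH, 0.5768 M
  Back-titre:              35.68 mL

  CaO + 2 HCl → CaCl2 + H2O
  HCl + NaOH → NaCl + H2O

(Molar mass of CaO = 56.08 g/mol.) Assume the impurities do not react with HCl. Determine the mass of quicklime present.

0.1569 g

n(HCl) added = 0.04092 × 0.6397 = 0.02618 mol
n(NaOH) used in back-titration = 0.03568 × 0.5768 = 0.02058 mol
n(HCl) left over = 0.02058 mol (1:1 ratio)
n(HCl) consumed by analyte = 0.02618 − 0.02058 = 5.596 × 10^-3 mol
From the 1:2 ratio, n(CaO) = 1/2 × 5.596 × 10^-3 = 2.798 × 10^-3 mol
mass of CaO = 2.798 × 10^-3 × 56.08 = 0.1569 g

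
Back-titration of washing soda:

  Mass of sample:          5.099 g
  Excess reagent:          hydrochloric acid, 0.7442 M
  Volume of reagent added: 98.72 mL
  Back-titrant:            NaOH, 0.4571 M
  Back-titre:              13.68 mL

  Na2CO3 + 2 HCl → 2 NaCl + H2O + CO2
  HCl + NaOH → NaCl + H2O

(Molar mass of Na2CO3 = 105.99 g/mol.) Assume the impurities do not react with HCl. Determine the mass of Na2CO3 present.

n(HCl) added = 0.09872 × 0.7442 = 0.07347 mol
n(NaOH) used in back-titration = 0.01368 × 0.4571 = 6.253 × 10^-3 mol
n(HCl) left over = 6.253 × 10^-3 mol (1:1 ratio)
n(HCl) consumed by analyte = 0.07347 − 6.253 × 10^-3 = 0.06721 mol
From the 1:2 ratio, n(Na2CO3) = 1/2 × 0.06721 = 0.03361 mol
mass of Na2CO3 = 0.03361 × 105.99 = 3.562 g

3.562 g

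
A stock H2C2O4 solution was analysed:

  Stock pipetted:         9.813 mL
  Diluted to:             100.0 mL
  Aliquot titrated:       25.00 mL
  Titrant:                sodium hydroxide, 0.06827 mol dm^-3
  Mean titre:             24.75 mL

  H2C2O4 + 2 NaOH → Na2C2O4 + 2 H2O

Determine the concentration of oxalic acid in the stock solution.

n(NaOH) = 0.02475 × 0.06827 = 1.690 × 10^-3 mol
From the 1:2 ratio, n(H2C2O4) in the aliquot = 1/2 × 1.690 × 10^-3 = 8.448 × 10^-4 mol
[H2C2O4]_dilute = 8.448 × 10^-4 / 0.02500 = 0.03379 mol/L
Dilution factor = 100.0 / 9.813 = 10.19
[H2C2O4]_stock = 0.03379 × 10.19 = 0.3444 mol/L

0.3444 mol/L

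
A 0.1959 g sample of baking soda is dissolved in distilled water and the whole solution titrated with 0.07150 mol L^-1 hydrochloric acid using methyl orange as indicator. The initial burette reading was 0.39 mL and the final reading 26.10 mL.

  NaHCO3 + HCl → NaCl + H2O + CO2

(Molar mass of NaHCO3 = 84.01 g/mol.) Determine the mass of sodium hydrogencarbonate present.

n(HCl) = 0.02571 L × 0.07150 mol/L = 1.838 × 10^-3 mol
n(NaHCO3) = 1.838 × 10^-3 mol (1:1 ratio)
mass of NaHCO3 = 1.838 × 10^-3 × 84.01 g/mol = 0.1544 g

0.1544 g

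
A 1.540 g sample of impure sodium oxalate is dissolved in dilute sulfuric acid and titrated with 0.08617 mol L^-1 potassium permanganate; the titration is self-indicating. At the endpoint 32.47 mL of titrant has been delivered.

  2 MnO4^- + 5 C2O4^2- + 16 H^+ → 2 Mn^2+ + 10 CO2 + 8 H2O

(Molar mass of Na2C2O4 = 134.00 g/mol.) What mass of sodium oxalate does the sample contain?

0.9373 g

n(KMnO4) = 0.03247 L × 0.08617 mol/L = 2.798 × 10^-3 mol
From the 5:2 ratio, n(Na2C2O4) = 5/2 × 2.798 × 10^-3 = 6.995 × 10^-3 mol
mass of Na2C2O4 = 6.995 × 10^-3 × 134.00 g/mol = 0.9373 g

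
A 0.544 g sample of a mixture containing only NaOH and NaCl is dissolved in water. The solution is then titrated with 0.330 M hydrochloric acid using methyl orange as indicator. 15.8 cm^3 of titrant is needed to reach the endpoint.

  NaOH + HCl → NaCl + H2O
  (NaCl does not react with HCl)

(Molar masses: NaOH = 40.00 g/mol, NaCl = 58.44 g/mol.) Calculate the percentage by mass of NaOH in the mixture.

38.3 %

n(HCl) = 0.0158 × 0.330 = 5.21 × 10^-3 mol
Let x = n(NaOH), y = n(NaCl).
Titrant: 1x = 5.21 × 10^-3;  mass: 40.00x + 58.44y = 0.544
Solving, x = 5.21 × 10^-3 mol, y = 5.74 × 10^-3 mol
mass of NaOH = 5.21 × 10^-3 × 40.00 = 0.209 g
% NaOH = 0.209 / 0.544 × 100 = 38.3 %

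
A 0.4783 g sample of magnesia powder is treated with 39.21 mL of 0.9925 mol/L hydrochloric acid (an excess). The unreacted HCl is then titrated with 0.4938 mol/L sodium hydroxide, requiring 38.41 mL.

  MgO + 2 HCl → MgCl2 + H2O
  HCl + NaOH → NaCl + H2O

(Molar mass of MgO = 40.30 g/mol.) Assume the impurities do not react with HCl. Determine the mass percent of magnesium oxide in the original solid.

n(HCl) added = 0.03921 × 0.9925 = 0.03892 mol
n(NaOH) used in back-titration = 0.03841 × 0.4938 = 0.01897 mol
n(HCl) left over = 0.01897 mol (1:1 ratio)
n(HCl) consumed by analyte = 0.03892 − 0.01897 = 0.01995 mol
From the 1:2 ratio, n(MgO) = 1/2 × 0.01995 = 9.975 × 10^-3 mol
mass of MgO = 9.975 × 10^-3 × 40.30 = 0.4020 g
% MgO = 0.4020 / 0.4783 × 100 = 84.04 %

84.04 %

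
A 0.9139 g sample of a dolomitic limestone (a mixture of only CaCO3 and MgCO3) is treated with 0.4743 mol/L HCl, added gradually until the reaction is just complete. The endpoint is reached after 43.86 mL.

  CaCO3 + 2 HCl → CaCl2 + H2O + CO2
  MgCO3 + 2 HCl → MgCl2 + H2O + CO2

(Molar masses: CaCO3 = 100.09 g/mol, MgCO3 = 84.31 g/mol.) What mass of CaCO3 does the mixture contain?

n(HCl) = 0.04386 × 0.4743 = 0.02080 mol
Let x = n(CaCO3), y = n(MgCO3).
Titrant: 2x + 2y = 0.02080;  mass: 100.09x + 84.31y = 0.9139
Solving, x = 2.342 × 10^-3 mol, y = 8.059 × 10^-3 mol
mass of CaCO3 = 2.342 × 10^-3 × 100.09 = 0.2344 g

0.2344 g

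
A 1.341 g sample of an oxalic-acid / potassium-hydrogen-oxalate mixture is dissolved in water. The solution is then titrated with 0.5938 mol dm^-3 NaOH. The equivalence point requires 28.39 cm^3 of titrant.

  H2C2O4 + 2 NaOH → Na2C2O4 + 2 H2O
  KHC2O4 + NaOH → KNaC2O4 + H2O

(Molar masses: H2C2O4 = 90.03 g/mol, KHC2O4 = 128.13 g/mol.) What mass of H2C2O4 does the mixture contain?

0.4436 g

n(NaOH) = 0.02839 × 0.5938 = 0.01686 mol
Let x = n(H2C2O4), y = n(KHC2O4).
Titrant: 2x + 1y = 0.01686;  mass: 90.03x + 128.13y = 1.341
Solving, x = 4.927 × 10^-3 mol, y = 7.004 × 10^-3 mol
mass of H2C2O4 = 4.927 × 10^-3 × 90.03 = 0.4436 g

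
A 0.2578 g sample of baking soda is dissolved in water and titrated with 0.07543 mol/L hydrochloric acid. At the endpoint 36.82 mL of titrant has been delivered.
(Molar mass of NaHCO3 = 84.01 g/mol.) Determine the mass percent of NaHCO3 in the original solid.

90.51 %

NaHCO3 + HCl → NaCl + H2O + CO2
n(HCl) = 0.03682 L × 0.07543 mol/L = 2.777 × 10^-3 mol
n(NaHCO3) = 2.777 × 10^-3 mol (1:1 ratio)
mass of NaHCO3 = 2.777 × 10^-3 × 84.01 g/mol = 0.2333 g
% NaHCO3 = 0.2333 / 0.2578 × 100 = 90.51 %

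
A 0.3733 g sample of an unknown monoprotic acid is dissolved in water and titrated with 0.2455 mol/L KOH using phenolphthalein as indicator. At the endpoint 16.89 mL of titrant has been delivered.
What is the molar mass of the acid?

n(KOH) = 0.01689 L × 0.2455 mol/L = 4.146 × 10^-3 mol
n(HA) = 4.146 × 10^-3 mol (1:1 ratio)
M = m / n = 0.3733 g / 4.146 × 10^-3 mol = 90.03 g/mol

90.03 g/mol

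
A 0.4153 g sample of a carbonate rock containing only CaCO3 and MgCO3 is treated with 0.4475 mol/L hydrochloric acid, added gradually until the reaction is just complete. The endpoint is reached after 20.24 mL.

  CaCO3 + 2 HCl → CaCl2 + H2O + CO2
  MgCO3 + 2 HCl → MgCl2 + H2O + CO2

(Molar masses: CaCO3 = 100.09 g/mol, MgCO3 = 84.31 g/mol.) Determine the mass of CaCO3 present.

n(HCl) = 0.02024 × 0.4475 = 9.057 × 10^-3 mol
Let x = n(CaCO3), y = n(MgCO3).
Titrant: 2x + 2y = 9.057 × 10^-3;  mass: 100.09x + 84.31y = 0.4153
Solving, x = 2.122 × 10^-3 mol, y = 2.407 × 10^-3 mol
mass of CaCO3 = 2.122 × 10^-3 × 100.09 = 0.2124 g

0.2124 g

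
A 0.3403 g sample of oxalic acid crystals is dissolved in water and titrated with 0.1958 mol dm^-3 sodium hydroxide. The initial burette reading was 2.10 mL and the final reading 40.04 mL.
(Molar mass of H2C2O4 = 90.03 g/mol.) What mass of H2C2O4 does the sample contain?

H2C2O4 + 2 NaOH → Na2C2O4 + 2 H2O
n(NaOH) = 0.03794 L × 0.1958 mol/L = 7.429 × 10^-3 mol
From the 1:2 ratio, n(H2C2O4) = 1/2 × 7.429 × 10^-3 = 3.714 × 10^-3 mol
mass of H2C2O4 = 3.714 × 10^-3 × 90.03 g/mol = 0.3344 g

0.3344 g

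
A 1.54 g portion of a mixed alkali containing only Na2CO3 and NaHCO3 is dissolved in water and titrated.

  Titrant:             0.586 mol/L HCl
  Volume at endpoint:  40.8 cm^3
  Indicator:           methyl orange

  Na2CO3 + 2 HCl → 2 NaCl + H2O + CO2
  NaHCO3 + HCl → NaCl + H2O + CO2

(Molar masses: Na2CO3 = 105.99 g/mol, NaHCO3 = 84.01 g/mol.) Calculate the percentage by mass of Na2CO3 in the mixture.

n(HCl) = 0.0408 × 0.586 = 0.0239 mol
Let x = n(Na2CO3), y = n(NaHCO3).
Titrant: 2x + 1y = 0.0239;  mass: 105.99x + 84.01y = 1.54
Solving, x = 7.55 × 10^-3 mol, y = 8.80 × 10^-3 mol
mass of Na2CO3 = 7.55 × 10^-3 × 105.99 = 0.801 g
% Na2CO3 = 0.801 / 1.54 × 100 = 52.0 %

52.0 %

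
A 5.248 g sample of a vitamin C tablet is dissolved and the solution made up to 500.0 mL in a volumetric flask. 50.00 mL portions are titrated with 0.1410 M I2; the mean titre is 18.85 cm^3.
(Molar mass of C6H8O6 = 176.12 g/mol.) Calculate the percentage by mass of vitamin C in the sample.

C6H8O6 + I2 → C6H6O6 + 2 HI
n(I2) per titration = 0.01885 × 0.1410 = 2.658 × 10^-3 mol
n(C6H8O6) in each aliquot = 2.658 × 10^-3 mol (1:1 ratio)
n(C6H8O6) in the whole flask = 2.658 × 10^-3 × 500.0/50.00 = 0.02658 mol
mass of C6H8O6 = 0.02658 × 176.12 = 4.681 g
% C6H8O6 = 4.681 / 5.248 × 100 = 89.20 %

89.20 %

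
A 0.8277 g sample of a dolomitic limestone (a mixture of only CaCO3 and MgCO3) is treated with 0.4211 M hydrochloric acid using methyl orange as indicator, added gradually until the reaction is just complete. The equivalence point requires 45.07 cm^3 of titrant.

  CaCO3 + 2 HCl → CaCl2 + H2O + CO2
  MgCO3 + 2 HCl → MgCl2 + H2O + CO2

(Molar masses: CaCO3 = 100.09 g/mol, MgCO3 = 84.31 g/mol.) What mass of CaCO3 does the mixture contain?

n(HCl) = 0.04507 × 0.4211 = 0.01898 mol
Let x = n(CaCO3), y = n(MgCO3).
Titrant: 2x + 2y = 0.01898;  mass: 100.09x + 84.31y = 0.8277
Solving, x = 1.752 × 10^-3 mol, y = 7.738 × 10^-3 mol
mass of CaCO3 = 1.752 × 10^-3 × 100.09 = 0.1753 g

0.1753 g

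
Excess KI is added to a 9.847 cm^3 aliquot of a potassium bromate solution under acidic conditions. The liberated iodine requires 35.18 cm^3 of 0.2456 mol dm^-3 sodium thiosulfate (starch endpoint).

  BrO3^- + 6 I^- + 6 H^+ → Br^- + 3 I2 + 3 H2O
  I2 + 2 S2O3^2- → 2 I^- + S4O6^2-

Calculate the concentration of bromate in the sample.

n(S2O3^2-) = 0.03518 × 0.2456 = 8.640 × 10^-3 mol
n(I2) = n(S2O3^2-)/2 = 4.320 × 10^-3 mol
From the 1:3 ratio, n(BrO3^-) in the aliquot = 1/3 × 4.320 × 10^-3 = 1.440 × 10^-3 mol
[BrO3^-] = 1.440 × 10^-3 / 0.009847 = 0.1462 mol/L

0.1462 mol/L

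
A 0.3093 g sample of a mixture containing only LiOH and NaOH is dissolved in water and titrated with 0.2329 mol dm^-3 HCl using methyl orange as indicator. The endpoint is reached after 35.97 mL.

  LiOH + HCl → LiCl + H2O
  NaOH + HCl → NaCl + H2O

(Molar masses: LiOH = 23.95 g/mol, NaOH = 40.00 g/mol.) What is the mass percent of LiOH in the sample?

n(HCl) = 0.03597 × 0.2329 = 8.377 × 10^-3 mol
Let x = n(LiOH), y = n(NaOH).
Titrant: 1x + 1y = 8.377 × 10^-3;  mass: 23.95x + 40.00y = 0.3093
Solving, x = 1.607 × 10^-3 mol, y = 6.770 × 10^-3 mol
mass of LiOH = 1.607 × 10^-3 × 23.95 = 0.03849 g
% LiOH = 0.03849 / 0.3093 × 100 = 12.45 %

12.45 %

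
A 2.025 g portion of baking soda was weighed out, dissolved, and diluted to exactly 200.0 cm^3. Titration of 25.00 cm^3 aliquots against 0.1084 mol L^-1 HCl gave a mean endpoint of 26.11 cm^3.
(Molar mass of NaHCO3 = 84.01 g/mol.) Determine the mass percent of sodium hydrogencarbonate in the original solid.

93.94 %

NaHCO3 + HCl → NaCl + H2O + CO2
n(HCl) per titration = 0.02611 × 0.1084 = 2.830 × 10^-3 mol
n(NaHCO3) in each aliquot = 2.830 × 10^-3 mol (1:1 ratio)
n(NaHCO3) in the whole flask = 2.830 × 10^-3 × 200.0/25.00 = 0.02264 mol
mass of NaHCO3 = 0.02264 × 84.01 = 1.902 g
% NaHCO3 = 1.902 / 2.025 × 100 = 93.94 %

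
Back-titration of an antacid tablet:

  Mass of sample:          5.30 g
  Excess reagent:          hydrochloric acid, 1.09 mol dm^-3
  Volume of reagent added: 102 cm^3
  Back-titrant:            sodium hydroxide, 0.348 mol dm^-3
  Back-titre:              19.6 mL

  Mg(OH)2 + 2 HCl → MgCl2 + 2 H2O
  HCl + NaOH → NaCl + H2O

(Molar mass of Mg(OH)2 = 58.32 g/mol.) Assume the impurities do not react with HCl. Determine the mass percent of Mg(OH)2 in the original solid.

n(HCl) added = 0.102 × 1.09 = 0.111 mol
n(NaOH) used in back-titration = 0.0196 × 0.348 = 6.82 × 10^-3 mol
n(HCl) left over = 6.82 × 10^-3 mol (1:1 ratio)
n(HCl) consumed by analyte = 0.111 − 6.82 × 10^-3 = 0.104 mol
From the 1:2 ratio, n(Mg(OH)2) = 1/2 × 0.104 = 0.0522 mol
mass of Mg(OH)2 = 0.0522 × 58.32 = 3.04 g
% Mg(OH)2 = 3.04 / 5.30 × 100 = 57.4 %

57.4 %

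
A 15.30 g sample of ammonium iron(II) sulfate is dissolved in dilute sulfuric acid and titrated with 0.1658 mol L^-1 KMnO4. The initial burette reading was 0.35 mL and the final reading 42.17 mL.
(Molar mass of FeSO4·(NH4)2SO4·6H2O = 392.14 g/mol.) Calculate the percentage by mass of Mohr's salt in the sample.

88.86 %

MnO4^- + 5 Fe^2+ + 8 H^+ → Mn^2+ + 5 Fe^3+ + 4 H2O
n(KMnO4) = 0.04182 L × 0.1658 mol/L = 6.934 × 10^-3 mol
From the 5:1 ratio, n(FeSO4·(NH4)2SO4·6H2O) = 5/1 × 6.934 × 10^-3 = 0.03467 mol
mass of FeSO4·(NH4)2SO4·6H2O = 0.03467 × 392.14 g/mol = 13.60 g
% FeSO4·(NH4)2SO4·6H2O = 13.60 / 15.30 × 100 = 88.86 %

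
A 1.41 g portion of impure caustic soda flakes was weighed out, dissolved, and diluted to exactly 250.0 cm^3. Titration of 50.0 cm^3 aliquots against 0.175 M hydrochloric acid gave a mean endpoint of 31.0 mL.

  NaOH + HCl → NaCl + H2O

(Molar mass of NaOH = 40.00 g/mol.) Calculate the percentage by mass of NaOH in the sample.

n(HCl) per titration = 0.0310 × 0.175 = 5.42 × 10^-3 mol
n(NaOH) in each aliquot = 5.42 × 10^-3 mol (1:1 ratio)
n(NaOH) in the whole flask = 5.42 × 10^-3 × 250.0/50.0 = 0.0271 mol
mass of NaOH = 0.0271 × 40.00 = 1.08 g
% NaOH = 1.08 / 1.41 × 100 = 77.0 %

77.0 %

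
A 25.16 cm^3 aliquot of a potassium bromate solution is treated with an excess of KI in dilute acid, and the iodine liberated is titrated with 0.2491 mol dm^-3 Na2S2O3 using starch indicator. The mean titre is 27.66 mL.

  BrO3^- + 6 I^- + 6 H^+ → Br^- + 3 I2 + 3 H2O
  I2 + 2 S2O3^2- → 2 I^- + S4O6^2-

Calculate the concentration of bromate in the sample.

0.04564 mol/L

n(S2O3^2-) = 0.02766 × 0.2491 = 6.890 × 10^-3 mol
n(I2) = n(S2O3^2-)/2 = 3.445 × 10^-3 mol
From the 1:3 ratio, n(BrO3^-) in the aliquot = 1/3 × 3.445 × 10^-3 = 1.148 × 10^-3 mol
[BrO3^-] = 1.148 × 10^-3 / 0.02516 = 0.04564 mol/L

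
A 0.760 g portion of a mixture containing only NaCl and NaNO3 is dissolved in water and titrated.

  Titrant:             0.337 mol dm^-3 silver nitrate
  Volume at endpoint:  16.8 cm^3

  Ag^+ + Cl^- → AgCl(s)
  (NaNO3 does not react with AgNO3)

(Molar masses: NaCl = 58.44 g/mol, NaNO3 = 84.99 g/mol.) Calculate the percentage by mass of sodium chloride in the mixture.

n(AgNO3) = 0.0168 × 0.337 = 5.66 × 10^-3 mol
Let x = n(NaCl), y = n(NaNO3).
Titrant: 1x = 5.66 × 10^-3;  mass: 58.44x + 84.99y = 0.760
Solving, x = 5.66 × 10^-3 mol, y = 5.05 × 10^-3 mol
mass of NaCl = 5.66 × 10^-3 × 58.44 = 0.331 g
% NaCl = 0.331 / 0.760 × 100 = 43.5 %

43.5 %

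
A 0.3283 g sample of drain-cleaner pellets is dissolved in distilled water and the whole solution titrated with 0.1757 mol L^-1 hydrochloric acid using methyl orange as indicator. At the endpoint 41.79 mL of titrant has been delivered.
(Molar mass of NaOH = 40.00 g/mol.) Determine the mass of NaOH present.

0.2937 g

NaOH + HCl → NaCl + H2O
n(HCl) = 0.04179 L × 0.1757 mol/L = 7.343 × 10^-3 mol
n(NaOH) = 7.343 × 10^-3 mol (1:1 ratio)
mass of NaOH = 7.343 × 10^-3 × 40.00 g/mol = 0.2937 g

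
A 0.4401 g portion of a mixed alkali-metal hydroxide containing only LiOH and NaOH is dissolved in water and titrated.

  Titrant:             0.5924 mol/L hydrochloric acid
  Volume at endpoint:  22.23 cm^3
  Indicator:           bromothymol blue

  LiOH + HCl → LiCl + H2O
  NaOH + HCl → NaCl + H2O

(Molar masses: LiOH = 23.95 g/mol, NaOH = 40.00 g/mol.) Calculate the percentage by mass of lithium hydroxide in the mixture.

29.38 %

n(HCl) = 0.02223 × 0.5924 = 0.01317 mol
Let x = n(LiOH), y = n(NaOH).
Titrant: 1x + 1y = 0.01317;  mass: 23.95x + 40.00y = 0.4401
Solving, x = 5.400 × 10^-3 mol, y = 7.770 × 10^-3 mol
mass of LiOH = 5.400 × 10^-3 × 23.95 = 0.1293 g
% LiOH = 0.1293 / 0.4401 × 100 = 29.38 %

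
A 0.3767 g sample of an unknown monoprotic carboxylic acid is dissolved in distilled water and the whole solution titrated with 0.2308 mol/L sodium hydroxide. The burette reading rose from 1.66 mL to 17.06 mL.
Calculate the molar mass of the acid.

n(NaOH) = 0.01540 L × 0.2308 mol/L = 3.554 × 10^-3 mol
n(HA) = 3.554 × 10^-3 mol (1:1 ratio)
M = m / n = 0.3767 g / 3.554 × 10^-3 mol = 106.0 g/mol

106.0 g/mol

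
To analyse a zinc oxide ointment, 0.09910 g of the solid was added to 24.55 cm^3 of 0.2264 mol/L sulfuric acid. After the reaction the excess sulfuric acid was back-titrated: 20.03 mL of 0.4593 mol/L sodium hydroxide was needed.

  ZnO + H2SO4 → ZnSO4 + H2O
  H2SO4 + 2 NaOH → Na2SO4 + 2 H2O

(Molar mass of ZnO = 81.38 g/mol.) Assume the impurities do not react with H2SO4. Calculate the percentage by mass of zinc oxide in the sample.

n(H2SO4) added = 0.02455 × 0.2264 = 5.558 × 10^-3 mol
n(NaOH) used in back-titration = 0.02003 × 0.4593 = 9.200 × 10^-3 mol
From the 1:2 ratio, n(H2SO4) left over = 1/2 × 9.200 × 10^-3 = 4.600 × 10^-3 mol
n(H2SO4) consumed by analyte = 5.558 × 10^-3 − 4.600 × 10^-3 = 9.582 × 10^-4 mol
n(ZnO) = 9.582 × 10^-4 mol (1:1 ratio)
mass of ZnO = 9.582 × 10^-4 × 81.38 = 0.07798 g
% ZnO = 0.07798 / 0.09910 × 100 = 78.69 %

78.69 %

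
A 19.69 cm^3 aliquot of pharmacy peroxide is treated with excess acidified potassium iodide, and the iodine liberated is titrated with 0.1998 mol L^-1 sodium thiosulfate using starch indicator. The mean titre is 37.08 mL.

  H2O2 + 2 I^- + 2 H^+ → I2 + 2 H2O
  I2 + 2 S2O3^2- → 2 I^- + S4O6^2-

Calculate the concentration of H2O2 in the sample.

0.1881 mol/L

n(S2O3^2-) = 0.03708 × 0.1998 = 7.409 × 10^-3 mol
n(I2) = n(S2O3^2-)/2 = 3.704 × 10^-3 mol
n(H2O2) in the aliquot = 3.704 × 10^-3 mol (1:1 ratio)
[H2O2] = 3.704 × 10^-3 / 0.01969 = 0.1881 mol/L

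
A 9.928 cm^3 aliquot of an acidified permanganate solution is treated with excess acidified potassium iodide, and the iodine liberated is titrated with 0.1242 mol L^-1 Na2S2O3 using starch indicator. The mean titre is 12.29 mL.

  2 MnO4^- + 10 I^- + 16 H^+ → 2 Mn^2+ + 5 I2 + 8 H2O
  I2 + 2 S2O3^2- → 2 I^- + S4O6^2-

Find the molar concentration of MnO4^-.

0.03075 mol/L

n(S2O3^2-) = 0.01229 × 0.1242 = 1.526 × 10^-3 mol
n(I2) = n(S2O3^2-)/2 = 7.632 × 10^-4 mol
From the 2:5 ratio, n(MnO4^-) in the aliquot = 2/5 × 7.632 × 10^-4 = 3.053 × 10^-4 mol
[MnO4^-] = 3.053 × 10^-4 / 0.009928 = 0.03075 mol/L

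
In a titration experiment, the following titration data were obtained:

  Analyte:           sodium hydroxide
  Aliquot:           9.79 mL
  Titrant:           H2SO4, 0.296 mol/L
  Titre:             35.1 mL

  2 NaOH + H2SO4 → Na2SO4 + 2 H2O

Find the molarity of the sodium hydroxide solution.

n(H2SO4) = 0.0351 L × 0.296 mol/L = 0.0104 mol
From the 2:1 mole ratio, n(NaOH) = 2/1 × 0.0104 = 0.0208 mol
[NaOH] = 0.0208 mol / 0.00979 L = 2.12 mol/L

2.12 mol/L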